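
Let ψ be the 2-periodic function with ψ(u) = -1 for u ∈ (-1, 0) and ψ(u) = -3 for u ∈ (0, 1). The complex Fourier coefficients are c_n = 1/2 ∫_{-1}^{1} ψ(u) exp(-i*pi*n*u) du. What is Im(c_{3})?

Since ψ is real-valued, Im(c_{3}) = -1/2 ∫_{-1}^{1} ψ(u) sin(3*pi*u) du = -b_{3}/2.
Split the integral at the breakpoints.
Directly, an antiderivative of (-1) sin(3*pi*u) is cos(3*pi*u)/(3*pi); evaluating from -1 to 0: ∫_{-1}^{0} (-1) sin(3*pi*u) du = (1/(3*pi)) - (-1/(3*pi)) = 2/(3*pi).
Directly, an antiderivative of (-3) sin(3*pi*u) is cos(3*pi*u)/pi; evaluating from 0 to 1: ∫_{0}^{1} (-3) sin(3*pi*u) du = (-1/pi) - (1/pi) = -2/pi.
So ∫_{-1}^{1} ψ(u) sin(3*pi*u) du = -4/(3*pi).
Hence Im(c_{3}) = (-1/2)·(-4/(3*pi)) = 2/(3*pi).

2/(3*pi)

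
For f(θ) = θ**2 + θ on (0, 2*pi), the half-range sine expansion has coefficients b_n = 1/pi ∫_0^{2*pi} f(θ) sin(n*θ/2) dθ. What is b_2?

b_2 = 1/pi ∫_0^{2*pi} (θ**2 + θ) sin(θ) dθ.
Integrating by parts twice (tabular method), an antiderivative of (θ**2 + θ) sin(θ) is -θ**2*cos(θ) + 2*θ*sin(θ) - θ*cos(θ) + sin(θ) + 2*cos(θ); evaluating from 0 to 2*pi: ∫_{0}^{2*pi} (θ**2 + θ) sin(θ) dθ = (-4*pi**2 - 2*pi + 2) - (2) = -2*pi*(1 + 2*pi).
Hence b_2 = (1/pi)·(-2*pi*(1 + 2*pi)) = -4*pi - 2.

-4*pi - 2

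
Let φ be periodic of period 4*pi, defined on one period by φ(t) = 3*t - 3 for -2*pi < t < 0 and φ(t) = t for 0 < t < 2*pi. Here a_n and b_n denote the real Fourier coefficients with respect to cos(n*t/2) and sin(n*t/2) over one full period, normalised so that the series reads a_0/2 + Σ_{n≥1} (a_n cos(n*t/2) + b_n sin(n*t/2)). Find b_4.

b_4 = (1/(2*pi)) ∫_{-2*pi}^{2*pi} φ(t) sin(2*t) dt.
Split the integral at the breakpoints.
Integrating by parts (boundary term plus one more integral), an antiderivative of (3*t - 3) sin(2*t) is -3*t*cos(2*t)/2 + 3*sin(2*t)/4 + 3*cos(2*t)/2; evaluating from -2*pi to 0: ∫_{-2*pi}^{0} (3*t - 3) sin(2*t) dt = (3/2) - (3/2 + 3*pi) = -3*pi.
Integrating by parts (boundary term plus one more integral), an antiderivative of (t) sin(2*t) is -t*cos(2*t)/2 + sin(2*t)/4; evaluating from 0 to 2*pi: ∫_{0}^{2*pi} (t) sin(2*t) dt = (-pi) - (0) = -pi.
Summing the pieces and multiplying by (1/(2*pi)) gives b_4 = -2.

-2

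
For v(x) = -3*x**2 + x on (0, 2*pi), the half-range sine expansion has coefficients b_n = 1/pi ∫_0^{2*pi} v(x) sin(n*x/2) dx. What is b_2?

-2 + 12*pi

b_2 = 1/pi ∫_0^{2*pi} (-3*x**2 + x) sin(x) dx.
Integrating by parts twice (tabular method), an antiderivative of (-3*x**2 + x) sin(x) is 3*x**2*cos(x) - 6*x*sin(x) - x*cos(x) + sin(x) - 6*cos(x); evaluating from 0 to 2*pi: ∫_{0}^{2*pi} (-3*x**2 + x) sin(x) dx = (-2*pi - 6 + 12*pi**2) - (-6) = 2*pi*(-1 + 6*pi).
Hence b_2 = (1/pi)·(2*pi*(-1 + 6*pi)) = -2 + 12*pi.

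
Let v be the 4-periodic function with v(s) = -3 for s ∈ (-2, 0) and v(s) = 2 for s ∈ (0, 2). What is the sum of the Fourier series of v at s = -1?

-3

v is continuous at s = -1 with value -3, so the series converges to -3 there.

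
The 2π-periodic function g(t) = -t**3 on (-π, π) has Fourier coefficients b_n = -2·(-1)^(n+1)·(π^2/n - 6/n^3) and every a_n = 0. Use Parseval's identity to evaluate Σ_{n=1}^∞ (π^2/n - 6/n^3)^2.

Parseval: Σ b_n^2 = (1/π) ∫_{-π}^{π} g(t)^2 dt = 2*pi**6/7.
b_n^2 = 4·(π^2/n - 6/n^3)^2, so the sum equals (2*pi**6/7)/4 = pi**6/14.

pi**6/14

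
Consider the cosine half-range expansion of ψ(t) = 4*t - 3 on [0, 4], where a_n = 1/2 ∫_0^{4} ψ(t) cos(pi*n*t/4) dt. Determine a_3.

-64/(9*pi**2)

a_3 = 1/2 ∫_0^{4} (4*t - 3) cos(3*pi*t/4) dt.
Integrating by parts (boundary term plus one more integral), an antiderivative of (4*t - 3) cos(3*pi*t/4) is 16*t*sin(3*pi*t/4)/(3*pi) - 4*sin(3*pi*t/4)/pi + 64*cos(3*pi*t/4)/(9*pi**2); evaluating from 0 to 4: ∫_{0}^{4} (4*t - 3) cos(3*pi*t/4) dt = (-64/(9*pi**2)) - (64/(9*pi**2)) = -128/(9*pi**2).
Hence a_3 = (1/2)·(-128/(9*pi**2)) = -64/(9*pi**2).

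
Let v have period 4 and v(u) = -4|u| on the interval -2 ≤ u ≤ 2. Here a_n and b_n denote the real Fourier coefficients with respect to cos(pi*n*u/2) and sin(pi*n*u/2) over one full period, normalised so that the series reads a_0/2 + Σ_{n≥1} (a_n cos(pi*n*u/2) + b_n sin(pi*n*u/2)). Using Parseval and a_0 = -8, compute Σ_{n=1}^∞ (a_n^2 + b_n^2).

32/3

Parseval: a_0^2/2 + Σ_{n≥1} (a_n^2+b_n^2) = 1/2 ∫_{-2}^{2} v(u)^2 du = 128/3.
Subtract a_0^2/2 = 32: Σ (a_n^2+b_n^2) = 32/3.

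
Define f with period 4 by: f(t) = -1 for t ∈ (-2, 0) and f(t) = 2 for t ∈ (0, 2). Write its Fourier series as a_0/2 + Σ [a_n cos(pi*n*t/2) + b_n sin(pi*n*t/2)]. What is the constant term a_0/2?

1/2

a_0 = 1/2 ∫_{-2}^{2} f(t) dt = 1/2 · (2) = 1.
So the constant term a_0/2 = 1/2.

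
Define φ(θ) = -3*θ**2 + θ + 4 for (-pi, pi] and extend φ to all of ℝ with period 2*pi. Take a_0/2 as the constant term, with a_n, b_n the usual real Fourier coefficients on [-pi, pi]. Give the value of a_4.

a_4 = 1/pi ∫_{-pi}^{pi} φ(θ) cos(4*θ) dθ.
Integrating by parts twice (tabular method), an antiderivative of (-3*θ**2 + θ + 4) cos(4*θ) is -3*θ**2*sin(4*θ)/4 + θ*sin(4*θ)/4 - 3*θ*cos(4*θ)/8 + 35*sin(4*θ)/32 + cos(4*θ)/16; evaluating from -pi to pi: ∫_{-pi}^{pi} (-3*θ**2 + θ + 4) cos(4*θ) dθ = (1/16 - 3*pi/8) - (1/16 + 3*pi/8) = -3*pi/4.
Hence a_4 = (1/pi)·(-3*pi/4) = -3/4.

-3/4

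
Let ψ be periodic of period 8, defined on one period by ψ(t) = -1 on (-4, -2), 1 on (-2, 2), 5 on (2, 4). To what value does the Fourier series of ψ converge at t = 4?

At t = 4 the one-sided limits are ψ(4^-) = 5 and ψ(4^+) = -1.
By Dirichlet's theorem the series converges to their average, [(5) + (-1)]/2 = 2.

2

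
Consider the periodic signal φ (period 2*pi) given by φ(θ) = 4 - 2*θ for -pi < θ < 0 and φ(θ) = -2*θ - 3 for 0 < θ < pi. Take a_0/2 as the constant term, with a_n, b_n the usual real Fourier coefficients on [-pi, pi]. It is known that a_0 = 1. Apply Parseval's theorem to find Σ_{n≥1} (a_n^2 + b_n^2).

49/2 + 8*pi**2/3 + 14*pi

Parseval: a_0^2/2 + Σ_{n≥1} (a_n^2+b_n^2) = 1/pi ∫_{-pi}^{pi} φ(θ)^2 dθ = 25 + 8*pi**2/3 + 14*pi.
Subtract a_0^2/2 = 1/2: Σ (a_n^2+b_n^2) = 49/2 + 8*pi**2/3 + 14*pi.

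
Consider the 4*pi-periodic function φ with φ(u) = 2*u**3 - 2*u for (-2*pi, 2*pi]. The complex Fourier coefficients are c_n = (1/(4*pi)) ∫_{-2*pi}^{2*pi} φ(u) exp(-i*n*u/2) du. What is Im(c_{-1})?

-100 + 16*pi**2

Since φ is real-valued, Im(c_{-1}) = -(1/(4*pi)) ∫_{-2*pi}^{2*pi} φ(u) sin(-u/2) du = b_{1}/2.
φ is odd and sin(-u/2) is odd, so the integrand is even: ∫_{-2*pi}^{2*pi} φ(u) sin(-u/2) du = 2∫_0^{2*pi} φ(u) sin(-u/2) du.
Integrating by parts three times (tabular method), an antiderivative of (2*u**3 - 2*u) sin(-u/2) is 4*u**3*cos(u/2) - 24*u**2*sin(u/2) - 100*u*cos(u/2) + 200*sin(u/2); evaluating from 0 to 2*pi: ∫_{0}^{2*pi} (2*u**3 - 2*u) sin(-u/2) du = (-32*pi**3 + 200*pi) - (0) = -32*pi**3 + 200*pi.
So ∫_{-2*pi}^{2*pi} φ(u) sin(-u/2) du = -64*pi**3 + 400*pi.
Hence Im(c_{-1}) = (-1/(4*pi))·(-64*pi**3 + 400*pi) = -100 + 16*pi**2.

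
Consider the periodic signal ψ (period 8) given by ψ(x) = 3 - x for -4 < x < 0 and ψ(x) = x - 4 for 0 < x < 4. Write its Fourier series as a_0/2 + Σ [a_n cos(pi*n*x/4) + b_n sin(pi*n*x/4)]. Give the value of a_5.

a_5 = 1/4 ∫_{-4}^{4} ψ(x) cos(5*pi*x/4) dx.
Split the integral at the breakpoints.
Integrating by parts (boundary term plus one more integral), an antiderivative of (3 - x) cos(5*pi*x/4) is -4*x*sin(5*pi*x/4)/(5*pi) + 12*sin(5*pi*x/4)/(5*pi) - 16*cos(5*pi*x/4)/(25*pi**2); evaluating from -4 to 0: ∫_{-4}^{0} (3 - x) cos(5*pi*x/4) dx = (-16/(25*pi**2)) - (16/(25*pi**2)) = -32/(25*pi**2).
Integrating by parts (boundary term plus one more integral), an antiderivative of (x - 4) cos(5*pi*x/4) is 4*x*sin(5*pi*x/4)/(5*pi) - 16*sin(5*pi*x/4)/(5*pi) + 16*cos(5*pi*x/4)/(25*pi**2); evaluating from 0 to 4: ∫_{0}^{4} (x - 4) cos(5*pi*x/4) dx = (-16/(25*pi**2)) - (16/(25*pi**2)) = -32/(25*pi**2).
Summing the pieces and multiplying by (1/4) gives a_5 = -16/(25*pi**2).

-16/(25*pi**2)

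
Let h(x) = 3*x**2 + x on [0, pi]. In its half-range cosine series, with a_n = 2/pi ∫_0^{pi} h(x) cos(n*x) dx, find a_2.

3

a_2 = 2/pi ∫_0^{pi} (3*x**2 + x) cos(2*x) dx.
Integrating by parts twice (tabular method), an antiderivative of (3*x**2 + x) cos(2*x) is 3*x**2*sin(2*x)/2 + x*sin(2*x)/2 + 3*x*cos(2*x)/2 - 3*sin(2*x)/4 + cos(2*x)/4; evaluating from 0 to pi: ∫_{0}^{pi} (3*x**2 + x) cos(2*x) dx = (1/4 + 3*pi/2) - (1/4) = 3*pi/2.
Hence a_2 = (2/pi)·(3*pi/2) = 3.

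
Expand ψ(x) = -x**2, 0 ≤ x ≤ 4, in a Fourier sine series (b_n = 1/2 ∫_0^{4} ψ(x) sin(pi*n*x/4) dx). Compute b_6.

b_6 = 1/2 ∫_0^{4} (-x**2) sin(3*pi*x/2) dx.
Integrating by parts twice (tabular method), an antiderivative of (-x**2) sin(3*pi*x/2) is 2*x**2*cos(3*pi*x/2)/(3*pi) - 8*x*sin(3*pi*x/2)/(9*pi**2) - 16*cos(3*pi*x/2)/(27*pi**3); evaluating from 0 to 4: ∫_{0}^{4} (-x**2) sin(3*pi*x/2) dx = (16*(-1 + 18*pi**2)/(27*pi**3)) - (-16/(27*pi**3)) = 32/(3*pi).
Hence b_6 = (1/2)·(32/(3*pi)) = 16/(3*pi).

16/(3*pi)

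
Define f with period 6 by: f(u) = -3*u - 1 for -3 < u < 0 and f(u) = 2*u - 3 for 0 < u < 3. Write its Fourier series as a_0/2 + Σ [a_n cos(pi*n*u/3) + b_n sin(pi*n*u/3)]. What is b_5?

b_5 = 1/3 ∫_{-3}^{3} f(u) sin(5*pi*u/3) du.
Split the integral at the breakpoints.
Integrating by parts (boundary term plus one more integral), an antiderivative of (-3*u - 1) sin(5*pi*u/3) is 9*u*cos(5*pi*u/3)/(5*pi) - 27*sin(5*pi*u/3)/(25*pi**2) + 3*cos(5*pi*u/3)/(5*pi); evaluating from -3 to 0: ∫_{-3}^{0} (-3*u - 1) sin(5*pi*u/3) du = (3/(5*pi)) - (24/(5*pi)) = -21/(5*pi).
Integrating by parts (boundary term plus one more integral), an antiderivative of (2*u - 3) sin(5*pi*u/3) is -6*u*cos(5*pi*u/3)/(5*pi) + 18*sin(5*pi*u/3)/(25*pi**2) + 9*cos(5*pi*u/3)/(5*pi); evaluating from 0 to 3: ∫_{0}^{3} (2*u - 3) sin(5*pi*u/3) du = (9/(5*pi)) - (9/(5*pi)) = 0.
Summing the pieces and multiplying by (1/3) gives b_5 = -7/(5*pi).

-7/(5*pi)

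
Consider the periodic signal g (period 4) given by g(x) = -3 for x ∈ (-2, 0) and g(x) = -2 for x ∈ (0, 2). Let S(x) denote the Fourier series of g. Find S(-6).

x = -6 differs from x = -2 by -1 full period(s), and the series is 4-periodic.
At x = -2 the one-sided limits are g(-2^-) = -2 and g(-2^+) = -3.
By Dirichlet's theorem the series converges to their average, [(-2) + (-3)]/2 = -5/2.

-5/2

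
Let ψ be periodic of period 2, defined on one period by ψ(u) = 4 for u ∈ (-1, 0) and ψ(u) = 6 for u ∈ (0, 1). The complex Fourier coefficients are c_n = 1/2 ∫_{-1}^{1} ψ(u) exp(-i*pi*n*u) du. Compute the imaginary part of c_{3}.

Since ψ is real-valued, Im(c_{3}) = -1/2 ∫_{-1}^{1} ψ(u) sin(3*pi*u) du = -b_{3}/2.
Split the integral at the breakpoints.
Directly, an antiderivative of (4) sin(3*pi*u) is -4*cos(3*pi*u)/(3*pi); evaluating from -1 to 0: ∫_{-1}^{0} (4) sin(3*pi*u) du = (-4/(3*pi)) - (4/(3*pi)) = -8/(3*pi).
Directly, an antiderivative of (6) sin(3*pi*u) is -2*cos(3*pi*u)/pi; evaluating from 0 to 1: ∫_{0}^{1} (6) sin(3*pi*u) du = (2/pi) - (-2/pi) = 4/pi.
So ∫_{-1}^{1} ψ(u) sin(3*pi*u) du = 4/(3*pi).
Hence Im(c_{3}) = (-1/2)·(4/(3*pi)) = -2/(3*pi).

-2/(3*pi)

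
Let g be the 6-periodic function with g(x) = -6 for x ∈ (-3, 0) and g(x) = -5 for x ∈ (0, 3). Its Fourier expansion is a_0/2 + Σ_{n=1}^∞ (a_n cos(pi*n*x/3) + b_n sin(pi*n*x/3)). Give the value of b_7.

b_7 = 1/3 ∫_{-3}^{3} g(x) sin(7*pi*x/3) dx.
Split the integral at the breakpoints.
Directly, an antiderivative of (-6) sin(7*pi*x/3) is 18*cos(7*pi*x/3)/(7*pi); evaluating from -3 to 0: ∫_{-3}^{0} (-6) sin(7*pi*x/3) dx = (18/(7*pi)) - (-18/(7*pi)) = 36/(7*pi).
Directly, an antiderivative of (-5) sin(7*pi*x/3) is 15*cos(7*pi*x/3)/(7*pi); evaluating from 0 to 3: ∫_{0}^{3} (-5) sin(7*pi*x/3) dx = (-15/(7*pi)) - (15/(7*pi)) = -30/(7*pi).
Summing the pieces and multiplying by (1/3) gives b_7 = 2/(7*pi).

2/(7*pi)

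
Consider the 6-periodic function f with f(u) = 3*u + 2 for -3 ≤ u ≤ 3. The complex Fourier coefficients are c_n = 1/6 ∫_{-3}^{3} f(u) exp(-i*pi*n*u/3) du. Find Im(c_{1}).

-9/pi

Since f is real-valued, Im(c_{1}) = -1/6 ∫_{-3}^{3} f(u) sin(pi*u/3) du = -b_{1}/2.
Integrating by parts (boundary term plus one more integral), an antiderivative of (3*u + 2) sin(pi*u/3) is -9*u*cos(pi*u/3)/pi + 27*sin(pi*u/3)/pi**2 - 6*cos(pi*u/3)/pi; evaluating from -3 to 3: ∫_{-3}^{3} (3*u + 2) sin(pi*u/3) du = (33/pi) - (-21/pi) = 54/pi.
Hence Im(c_{1}) = (-1/6)·(54/pi) = -9/pi.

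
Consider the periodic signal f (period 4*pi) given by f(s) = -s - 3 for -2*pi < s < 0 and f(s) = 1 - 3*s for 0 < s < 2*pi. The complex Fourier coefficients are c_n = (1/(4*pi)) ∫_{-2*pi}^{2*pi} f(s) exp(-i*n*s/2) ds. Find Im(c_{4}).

Since f is real-valued, Im(c_{4}) = -(1/(4*pi)) ∫_{-2*pi}^{2*pi} f(s) sin(2*s) ds = -b_{4}/2.
Split the integral at the breakpoints.
Integrating by parts (boundary term plus one more integral), an antiderivative of (-s - 3) sin(2*s) is s*cos(2*s)/2 - sin(2*s)/4 + 3*cos(2*s)/2; evaluating from -2*pi to 0: ∫_{-2*pi}^{0} (-s - 3) sin(2*s) ds = (3/2) - (3/2 - pi) = pi.
Integrating by parts (boundary term plus one more integral), an antiderivative of (1 - 3*s) sin(2*s) is 3*s*cos(2*s)/2 - 3*sin(2*s)/4 - cos(2*s)/2; evaluating from 0 to 2*pi: ∫_{0}^{2*pi} (1 - 3*s) sin(2*s) ds = (-1/2 + 3*pi) - (-1/2) = 3*pi.
So ∫_{-2*pi}^{2*pi} f(s) sin(2*s) ds = 4*pi.
Hence Im(c_{4}) = (-1/(4*pi))·(4*pi) = -1.

-1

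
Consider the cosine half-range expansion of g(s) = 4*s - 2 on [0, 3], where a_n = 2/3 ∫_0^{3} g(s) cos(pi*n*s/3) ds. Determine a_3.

-16/(3*pi**2)

a_3 = 2/3 ∫_0^{3} (4*s - 2) cos(pi*s) ds.
Integrating by parts (boundary term plus one more integral), an antiderivative of (4*s - 2) cos(pi*s) is 4*s*sin(pi*s)/pi - 2*sin(pi*s)/pi + 4*cos(pi*s)/pi**2; evaluating from 0 to 3: ∫_{0}^{3} (4*s - 2) cos(pi*s) ds = (-4/pi**2) - (4/pi**2) = -8/pi**2.
Hence a_3 = (2/3)·(-8/pi**2) = -16/(3*pi**2).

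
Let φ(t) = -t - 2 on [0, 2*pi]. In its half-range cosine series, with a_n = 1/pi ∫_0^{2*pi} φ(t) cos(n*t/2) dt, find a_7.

8/(49*pi)

a_7 = 1/pi ∫_0^{2*pi} (-t - 2) cos(7*t/2) dt.
Integrating by parts (boundary term plus one more integral), an antiderivative of (-t - 2) cos(7*t/2) is -2*t*sin(7*t/2)/7 - 4*sin(7*t/2)/7 - 4*cos(7*t/2)/49; evaluating from 0 to 2*pi: ∫_{0}^{2*pi} (-t - 2) cos(7*t/2) dt = (4/49) - (-4/49) = 8/49.
Hence a_7 = (1/pi)·(8/49) = 8/(49*pi).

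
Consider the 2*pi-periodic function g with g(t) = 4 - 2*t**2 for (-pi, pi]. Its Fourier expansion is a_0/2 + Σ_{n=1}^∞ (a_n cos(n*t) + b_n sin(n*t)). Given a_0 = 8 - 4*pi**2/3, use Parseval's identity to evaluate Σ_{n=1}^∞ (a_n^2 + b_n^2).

Parseval: a_0^2/2 + Σ_{n≥1} (a_n^2+b_n^2) = 1/pi ∫_{-pi}^{pi} g(t)^2 dt = -32*pi**2/3 + 32 + 8*pi**4/5.
Subtract a_0^2/2 = 8*(6 - pi**2)**2/9: Σ (a_n^2+b_n^2) = 32*pi**4/45.

32*pi**4/45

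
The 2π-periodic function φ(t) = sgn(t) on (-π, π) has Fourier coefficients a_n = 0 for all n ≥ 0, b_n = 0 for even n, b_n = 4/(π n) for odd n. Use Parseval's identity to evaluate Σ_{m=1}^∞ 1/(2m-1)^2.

Parseval: Σ b_n^2 = (1/π) ∫_{-π}^{π} φ(t)^2 dt = 2.
Only odd n contribute, with b_n^2 = 16/(π^2 n^2), so Σ_{m≥1} 1/(2m-1)^2 = π^2·(2)/16 = pi**2/8.

pi**2/8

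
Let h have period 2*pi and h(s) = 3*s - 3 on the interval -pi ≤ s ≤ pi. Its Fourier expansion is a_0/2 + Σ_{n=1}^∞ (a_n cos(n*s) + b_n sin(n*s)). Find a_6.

a_6 = 1/pi ∫_{-pi}^{pi} h(s) cos(6*s) ds.
Integrating by parts (boundary term plus one more integral), an antiderivative of (3*s - 3) cos(6*s) is s*sin(6*s)/2 - sin(6*s)/2 + cos(6*s)/12; evaluating from -pi to pi: ∫_{-pi}^{pi} (3*s - 3) cos(6*s) ds = (1/12) - (1/12) = 0.
Hence a_6 = (1/pi)·(0) = 0.

0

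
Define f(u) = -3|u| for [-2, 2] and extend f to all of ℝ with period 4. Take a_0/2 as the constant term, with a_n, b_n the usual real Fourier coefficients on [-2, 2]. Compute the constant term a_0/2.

-3

a_0 = 1/2 ∫_{-2}^{2} f(u) du = 1/2 · (-12) = -6.
So the constant term a_0/2 = -3.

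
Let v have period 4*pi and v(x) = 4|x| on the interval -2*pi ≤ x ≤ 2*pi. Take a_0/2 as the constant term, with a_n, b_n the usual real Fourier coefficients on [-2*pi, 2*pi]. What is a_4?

a_4 = (1/(2*pi)) ∫_{-2*pi}^{2*pi} v(x) cos(2*x) dx.
v is even and cos(2*x) is even, so the integrand is even and a_4 = 1/pi ∫_0^{2*pi} v(x) cos(2*x) dx.
Integrating by parts (boundary term plus one more integral), an antiderivative of (4*x) cos(2*x) is 2*x*sin(2*x) + cos(2*x); evaluating from 0 to 2*pi: ∫_{0}^{2*pi} (4*x) cos(2*x) dx = (1) - (1) = 0.
Hence a_4 = (1/pi)·(0) = 0.

0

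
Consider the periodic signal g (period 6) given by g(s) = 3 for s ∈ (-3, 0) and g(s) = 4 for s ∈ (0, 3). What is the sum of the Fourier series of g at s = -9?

7/2

s = -9 differs from s = 3 by -2 full period(s), and the series is 6-periodic.
At s = 3 the one-sided limits are g(3^-) = 4 and g(3^+) = 3.
By Dirichlet's theorem the series converges to their average, [(4) + (3)]/2 = 7/2.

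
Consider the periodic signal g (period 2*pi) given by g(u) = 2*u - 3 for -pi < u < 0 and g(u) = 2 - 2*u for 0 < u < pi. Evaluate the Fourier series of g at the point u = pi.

At u = pi the one-sided limits are g(pi^-) = 2 - 2*pi and g(pi^+) = -2*pi - 3.
By Dirichlet's theorem the series converges to their average, [(2 - 2*pi) + (-2*pi - 3)]/2 = -2*pi - 1/2.

-2*pi - 1/2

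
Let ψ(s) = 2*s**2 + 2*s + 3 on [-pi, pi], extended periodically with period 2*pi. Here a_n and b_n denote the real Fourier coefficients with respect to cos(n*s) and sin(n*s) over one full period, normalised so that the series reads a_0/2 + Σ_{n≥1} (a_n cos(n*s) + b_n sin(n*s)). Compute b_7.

4/7

b_7 = 1/pi ∫_{-pi}^{pi} ψ(s) sin(7*s) ds.
Integrating by parts twice (tabular method), an antiderivative of (2*s**2 + 2*s + 3) sin(7*s) is -2*s**2*cos(7*s)/7 + 4*s*sin(7*s)/49 - 2*s*cos(7*s)/7 + 2*sin(7*s)/49 - 143*cos(7*s)/343; evaluating from -pi to pi: ∫_{-pi}^{pi} (2*s**2 + 2*s + 3) sin(7*s) ds = (143/343 + 2*pi/7 + 2*pi**2/7) - (-2*pi/7 + 143/343 + 2*pi**2/7) = 4*pi/7.
Hence b_7 = (1/pi)·(4*pi/7) = 4/7.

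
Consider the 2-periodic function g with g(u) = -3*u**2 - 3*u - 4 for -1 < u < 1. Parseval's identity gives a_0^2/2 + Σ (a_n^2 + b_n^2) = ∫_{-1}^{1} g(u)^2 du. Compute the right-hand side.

∫_{-1}^{1} g(u)^2 du = 288/5.

288/5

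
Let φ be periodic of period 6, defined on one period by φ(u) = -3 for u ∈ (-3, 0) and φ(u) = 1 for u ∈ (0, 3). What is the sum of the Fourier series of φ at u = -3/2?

φ is continuous at u = -3/2 with value -3, so the series converges to -3 there.

-3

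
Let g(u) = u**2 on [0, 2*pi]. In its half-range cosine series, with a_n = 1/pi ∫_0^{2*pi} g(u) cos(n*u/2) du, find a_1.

a_1 = 1/pi ∫_0^{2*pi} (u**2) cos(u/2) du.
Integrating by parts twice (tabular method), an antiderivative of (u**2) cos(u/2) is 2*u**2*sin(u/2) + 8*u*cos(u/2) - 16*sin(u/2); evaluating from 0 to 2*pi: ∫_{0}^{2*pi} (u**2) cos(u/2) du = (-16*pi) - (0) = -16*pi.
Hence a_1 = (1/pi)·(-16*pi) = -16.

-16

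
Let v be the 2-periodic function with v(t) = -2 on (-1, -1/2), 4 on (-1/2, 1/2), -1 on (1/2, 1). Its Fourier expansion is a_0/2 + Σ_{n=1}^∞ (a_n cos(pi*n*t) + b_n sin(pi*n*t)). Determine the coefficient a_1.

11/pi

a_1 = ∫_{-1}^{1} v(t) cos(pi*t) dt.
Split the integral at the breakpoints.
Directly, an antiderivative of (-2) cos(pi*t) is -2*sin(pi*t)/pi; evaluating from -1 to -1/2: ∫_{-1}^{-1/2} (-2) cos(pi*t) dt = (2/pi) - (0) = 2/pi.
Directly, an antiderivative of (4) cos(pi*t) is 4*sin(pi*t)/pi; evaluating from -1/2 to 1/2: ∫_{-1/2}^{1/2} (4) cos(pi*t) dt = (4/pi) - (-4/pi) = 8/pi.
Directly, an antiderivative of (-1) cos(pi*t) is -sin(pi*t)/pi; evaluating from 1/2 to 1: ∫_{1/2}^{1} (-1) cos(pi*t) dt = (0) - (-1/pi) = 1/pi.
Summing the pieces gives a_1 = 11/pi.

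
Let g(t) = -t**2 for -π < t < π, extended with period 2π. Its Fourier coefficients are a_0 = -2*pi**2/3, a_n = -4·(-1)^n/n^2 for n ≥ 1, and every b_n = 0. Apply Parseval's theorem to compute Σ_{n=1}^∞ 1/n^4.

pi**4/90

Parseval: a_0^2/2 + Σ a_n^2 = (1/π) ∫_{-π}^{π} g(t)^2 dt = 2*pi**4/5.
Subtract a_0^2/2 = 2*pi**4/9: Σ a_n^2 = 8*pi**4/45.
Since a_n^2 = 16/n^4, Σ 1/n^4 = pi**4/90.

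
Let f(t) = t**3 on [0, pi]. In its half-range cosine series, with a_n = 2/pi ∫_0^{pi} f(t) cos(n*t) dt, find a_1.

-6*pi + 24/pi

a_1 = 2/pi ∫_0^{pi} (t**3) cos(t) dt.
Integrating by parts three times (tabular method), an antiderivative of (t**3) cos(t) is t**3*sin(t) + 3*t**2*cos(t) - 6*t*sin(t) - 6*cos(t); evaluating from 0 to pi: ∫_{0}^{pi} (t**3) cos(t) dt = (6 - 3*pi**2) - (-6) = 12 - 3*pi**2.
Hence a_1 = (2/pi)·(12 - 3*pi**2) = -6*pi + 24/pi.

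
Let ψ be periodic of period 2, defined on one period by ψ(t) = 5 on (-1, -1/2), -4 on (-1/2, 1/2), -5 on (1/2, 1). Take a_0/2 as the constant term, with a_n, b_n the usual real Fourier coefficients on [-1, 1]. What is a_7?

8/(7*pi)

a_7 = ∫_{-1}^{1} ψ(t) cos(7*pi*t) dt.
Split the integral at the breakpoints.
Directly, an antiderivative of (5) cos(7*pi*t) is 5*sin(7*pi*t)/(7*pi); evaluating from -1 to -1/2: ∫_{-1}^{-1/2} (5) cos(7*pi*t) dt = (5/(7*pi)) - (0) = 5/(7*pi).
Directly, an antiderivative of (-4) cos(7*pi*t) is -4*sin(7*pi*t)/(7*pi); evaluating from -1/2 to 1/2: ∫_{-1/2}^{1/2} (-4) cos(7*pi*t) dt = (4/(7*pi)) - (-4/(7*pi)) = 8/(7*pi).
Directly, an antiderivative of (-5) cos(7*pi*t) is -5*sin(7*pi*t)/(7*pi); evaluating from 1/2 to 1: ∫_{1/2}^{1} (-5) cos(7*pi*t) dt = (0) - (5/(7*pi)) = -5/(7*pi).
Summing the pieces gives a_7 = 8/(7*pi).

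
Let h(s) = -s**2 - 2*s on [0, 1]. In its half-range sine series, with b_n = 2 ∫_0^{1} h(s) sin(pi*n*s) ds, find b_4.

b_4 = 2 ∫_0^{1} (-s**2 - 2*s) sin(4*pi*s) ds.
Integrating by parts twice (tabular method), an antiderivative of (-s**2 - 2*s) sin(4*pi*s) is s**2*cos(4*pi*s)/(4*pi) - s*sin(4*pi*s)/(8*pi**2) + s*cos(4*pi*s)/(2*pi) - sin(4*pi*s)/(8*pi**2) - cos(4*pi*s)/(32*pi**3); evaluating from 0 to 1: ∫_{0}^{1} (-s**2 - 2*s) sin(4*pi*s) ds = ((-1 + 24*pi**2)/(32*pi**3)) - (-1/(32*pi**3)) = 3/(4*pi).
Hence b_4 = 2·(3/(4*pi)) = 3/(2*pi).

3/(2*pi)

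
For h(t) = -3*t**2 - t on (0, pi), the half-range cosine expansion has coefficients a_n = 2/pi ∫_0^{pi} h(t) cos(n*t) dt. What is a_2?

a_2 = 2/pi ∫_0^{pi} (-3*t**2 - t) cos(2*t) dt.
Integrating by parts twice (tabular method), an antiderivative of (-3*t**2 - t) cos(2*t) is -3*t**2*sin(2*t)/2 - t*sin(2*t)/2 - 3*t*cos(2*t)/2 + 3*sin(2*t)/4 - cos(2*t)/4; evaluating from 0 to pi: ∫_{0}^{pi} (-3*t**2 - t) cos(2*t) dt = (-3*pi/2 - 1/4) - (-1/4) = -3*pi/2.
Hence a_2 = (2/pi)·(-3*pi/2) = -3.

-3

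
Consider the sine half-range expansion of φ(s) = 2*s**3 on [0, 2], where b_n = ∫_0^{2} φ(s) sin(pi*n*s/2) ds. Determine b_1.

-192/pi**3 + 32/pi

b_1 = ∫_0^{2} (2*s**3) sin(pi*s/2) ds.
Integrating by parts three times (tabular method), an antiderivative of (2*s**3) sin(pi*s/2) is -4*s**3*cos(pi*s/2)/pi + 24*s**2*sin(pi*s/2)/pi**2 + 96*s*cos(pi*s/2)/pi**3 - 192*sin(pi*s/2)/pi**4; evaluating from 0 to 2: ∫_{0}^{2} (2*s**3) sin(pi*s/2) ds = (-192/pi**3 + 32/pi) - (0) = -192/pi**3 + 32/pi.
Hence b_1 = -192/pi**3 + 32/pi.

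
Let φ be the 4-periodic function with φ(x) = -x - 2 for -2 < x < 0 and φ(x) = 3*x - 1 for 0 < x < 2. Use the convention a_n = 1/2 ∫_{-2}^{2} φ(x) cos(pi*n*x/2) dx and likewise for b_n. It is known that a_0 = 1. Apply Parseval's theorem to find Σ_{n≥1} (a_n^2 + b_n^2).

Parseval: a_0^2/2 + Σ_{n≥1} (a_n^2+b_n^2) = 1/2 ∫_{-2}^{2} φ(x)^2 dx = 25/3.
Subtract a_0^2/2 = 1/2: Σ (a_n^2+b_n^2) = 47/6.

47/6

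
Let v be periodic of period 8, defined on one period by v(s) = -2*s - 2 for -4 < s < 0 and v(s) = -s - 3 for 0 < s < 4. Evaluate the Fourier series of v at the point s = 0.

At s = 0 the one-sided limits are v(0^-) = -2 and v(0^+) = -3.
By Dirichlet's theorem the series converges to their average, [(-2) + (-3)]/2 = -5/2.

-5/2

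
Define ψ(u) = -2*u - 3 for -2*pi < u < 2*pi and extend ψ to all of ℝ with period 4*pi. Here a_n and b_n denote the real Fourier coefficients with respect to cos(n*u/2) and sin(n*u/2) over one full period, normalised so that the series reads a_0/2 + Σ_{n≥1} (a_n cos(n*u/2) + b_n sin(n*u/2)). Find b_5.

b_5 = (1/(2*pi)) ∫_{-2*pi}^{2*pi} ψ(u) sin(5*u/2) du.
Integrating by parts (boundary term plus one more integral), an antiderivative of (-2*u - 3) sin(5*u/2) is 4*u*cos(5*u/2)/5 - 8*sin(5*u/2)/25 + 6*cos(5*u/2)/5; evaluating from -2*pi to 2*pi: ∫_{-2*pi}^{2*pi} (-2*u - 3) sin(5*u/2) du = (-8*pi/5 - 6/5) - (-6/5 + 8*pi/5) = -16*pi/5.
Hence b_5 = (1/(2*pi))·(-16*pi/5) = -8/5.

-8/5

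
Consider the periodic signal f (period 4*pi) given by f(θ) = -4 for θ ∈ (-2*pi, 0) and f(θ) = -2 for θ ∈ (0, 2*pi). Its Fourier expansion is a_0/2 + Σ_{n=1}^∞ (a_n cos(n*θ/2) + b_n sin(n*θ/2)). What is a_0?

a_0 = (1/(2*pi)) ∫_{-2*pi}^{2*pi} f(θ) dθ = (1/(2*pi)) · (-12*pi) = -6.

-6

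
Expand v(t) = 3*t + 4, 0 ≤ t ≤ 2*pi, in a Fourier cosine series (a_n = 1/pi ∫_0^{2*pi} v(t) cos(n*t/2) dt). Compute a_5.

a_5 = 1/pi ∫_0^{2*pi} (3*t + 4) cos(5*t/2) dt.
Integrating by parts (boundary term plus one more integral), an antiderivative of (3*t + 4) cos(5*t/2) is 6*t*sin(5*t/2)/5 + 8*sin(5*t/2)/5 + 12*cos(5*t/2)/25; evaluating from 0 to 2*pi: ∫_{0}^{2*pi} (3*t + 4) cos(5*t/2) dt = (-12/25) - (12/25) = -24/25.
Hence a_5 = (1/pi)·(-24/25) = -24/(25*pi).

-24/(25*pi)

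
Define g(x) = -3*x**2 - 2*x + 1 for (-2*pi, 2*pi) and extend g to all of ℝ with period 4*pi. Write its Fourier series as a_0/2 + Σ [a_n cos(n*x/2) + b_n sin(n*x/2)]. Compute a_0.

a_0 = (1/(2*pi)) ∫_{-2*pi}^{2*pi} g(x) dx = (1/(2*pi)) · (-16*pi**3 + 4*pi) = 2 - 8*pi**2.

2 - 8*pi**2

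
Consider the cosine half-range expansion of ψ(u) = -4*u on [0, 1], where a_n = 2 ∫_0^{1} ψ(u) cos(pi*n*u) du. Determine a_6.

0

a_6 = 2 ∫_0^{1} (-4*u) cos(6*pi*u) du.
Integrating by parts (boundary term plus one more integral), an antiderivative of (-4*u) cos(6*pi*u) is -2*u*sin(6*pi*u)/(3*pi) - cos(6*pi*u)/(9*pi**2); evaluating from 0 to 1: ∫_{0}^{1} (-4*u) cos(6*pi*u) du = (-1/(9*pi**2)) - (-1/(9*pi**2)) = 0.
Hence a_6 = 2·(0) = 0.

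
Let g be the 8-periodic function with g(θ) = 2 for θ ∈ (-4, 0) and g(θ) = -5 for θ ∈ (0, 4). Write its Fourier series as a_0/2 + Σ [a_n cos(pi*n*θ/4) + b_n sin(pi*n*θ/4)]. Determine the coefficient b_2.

0

b_2 = 1/4 ∫_{-4}^{4} g(θ) sin(pi*θ/2) dθ.
Split the integral at the breakpoints.
Directly, an antiderivative of (2) sin(pi*θ/2) is -4*cos(pi*θ/2)/pi; evaluating from -4 to 0: ∫_{-4}^{0} (2) sin(pi*θ/2) dθ = (-4/pi) - (-4/pi) = 0.
Directly, an antiderivative of (-5) sin(pi*θ/2) is 10*cos(pi*θ/2)/pi; evaluating from 0 to 4: ∫_{0}^{4} (-5) sin(pi*θ/2) dθ = (10/pi) - (10/pi) = 0.
Summing the pieces and multiplying by (1/4) gives b_2 = 0.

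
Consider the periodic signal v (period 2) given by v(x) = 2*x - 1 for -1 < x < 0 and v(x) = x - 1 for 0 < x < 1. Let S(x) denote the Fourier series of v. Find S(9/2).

x = 9/2 differs from x = 1/2 by 2 full period(s), and the series is 2-periodic.
v is continuous at x = 1/2 with value -1/2, so the series converges to -1/2 there.

-1/2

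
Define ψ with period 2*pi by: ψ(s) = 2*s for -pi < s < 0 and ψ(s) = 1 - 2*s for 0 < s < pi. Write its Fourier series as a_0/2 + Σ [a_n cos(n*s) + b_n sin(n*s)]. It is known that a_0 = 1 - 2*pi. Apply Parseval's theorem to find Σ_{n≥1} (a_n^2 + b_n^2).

1/2 + 2*pi**2/3

Parseval: a_0^2/2 + Σ_{n≥1} (a_n^2+b_n^2) = 1/pi ∫_{-pi}^{pi} ψ(s)^2 ds = -2*pi + 1 + 8*pi**2/3.
Subtract a_0^2/2 = (1 - 2*pi)**2/2: Σ (a_n^2+b_n^2) = 1/2 + 2*pi**2/3.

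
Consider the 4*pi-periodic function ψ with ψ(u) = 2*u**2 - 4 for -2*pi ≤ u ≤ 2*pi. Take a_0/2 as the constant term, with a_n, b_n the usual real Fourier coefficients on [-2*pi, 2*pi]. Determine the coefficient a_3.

a_3 = (1/(2*pi)) ∫_{-2*pi}^{2*pi} ψ(u) cos(3*u/2) du.
ψ is even and cos(3*u/2) is even, so the integrand is even and a_3 = 1/pi ∫_0^{2*pi} ψ(u) cos(3*u/2) du.
Integrating by parts twice (tabular method), an antiderivative of (2*u**2 - 4) cos(3*u/2) is 4*u**2*sin(3*u/2)/3 + 16*u*cos(3*u/2)/9 - 104*sin(3*u/2)/27; evaluating from 0 to 2*pi: ∫_{0}^{2*pi} (2*u**2 - 4) cos(3*u/2) du = (-32*pi/9) - (0) = -32*pi/9.
Hence a_3 = (1/pi)·(-32*pi/9) = -32/9.

-32/9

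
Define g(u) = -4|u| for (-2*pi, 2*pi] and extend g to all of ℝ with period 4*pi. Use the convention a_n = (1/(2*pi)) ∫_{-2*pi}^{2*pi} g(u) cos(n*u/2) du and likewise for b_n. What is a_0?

-8*pi

a_0 = (1/(2*pi)) ∫_{-2*pi}^{2*pi} g(u) du = (1/(2*pi)) · (-16*pi**2) = -8*pi.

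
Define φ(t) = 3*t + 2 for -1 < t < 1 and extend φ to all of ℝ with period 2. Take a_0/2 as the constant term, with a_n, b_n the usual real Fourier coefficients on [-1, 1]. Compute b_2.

b_2 = ∫_{-1}^{1} φ(t) sin(2*pi*t) dt.
Integrating by parts (boundary term plus one more integral), an antiderivative of (3*t + 2) sin(2*pi*t) is -3*t*cos(2*pi*t)/(2*pi) + 3*sin(2*pi*t)/(4*pi**2) - cos(2*pi*t)/pi; evaluating from -1 to 1: ∫_{-1}^{1} (3*t + 2) sin(2*pi*t) dt = (-5/(2*pi)) - (1/(2*pi)) = -3/pi.
Hence b_2 = -3/pi.

-3/pi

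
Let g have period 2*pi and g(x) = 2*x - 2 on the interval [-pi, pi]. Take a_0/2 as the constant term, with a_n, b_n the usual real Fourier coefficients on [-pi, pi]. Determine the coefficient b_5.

b_5 = 1/pi ∫_{-pi}^{pi} g(x) sin(5*x) dx.
Integrating by parts (boundary term plus one more integral), an antiderivative of (2*x - 2) sin(5*x) is -2*x*cos(5*x)/5 + 2*sin(5*x)/25 + 2*cos(5*x)/5; evaluating from -pi to pi: ∫_{-pi}^{pi} (2*x - 2) sin(5*x) dx = (-2/5 + 2*pi/5) - (-2*pi/5 - 2/5) = 4*pi/5.
Hence b_5 = (1/pi)·(4*pi/5) = 4/5.

4/5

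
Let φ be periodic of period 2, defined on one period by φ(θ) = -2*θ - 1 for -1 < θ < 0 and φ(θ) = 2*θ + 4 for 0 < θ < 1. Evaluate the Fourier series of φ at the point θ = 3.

θ = 3 differs from θ = -1 by 2 full period(s), and the series is 2-periodic.
At θ = -1 the one-sided limits are φ(-1^-) = 6 and φ(-1^+) = 1.
By Dirichlet's theorem the series converges to their average, [(6) + (1)]/2 = 7/2.

7/2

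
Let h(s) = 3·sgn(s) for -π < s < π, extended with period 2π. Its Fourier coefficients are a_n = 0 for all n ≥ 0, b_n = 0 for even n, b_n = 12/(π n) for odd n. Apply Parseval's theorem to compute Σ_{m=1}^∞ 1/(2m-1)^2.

pi**2/8

Parseval: Σ b_n^2 = (1/π) ∫_{-π}^{π} h(s)^2 ds = 18.
Only odd n contribute, with b_n^2 = 144/(π^2 n^2), so Σ_{m≥1} 1/(2m-1)^2 = π^2·(18)/144 = pi**2/8.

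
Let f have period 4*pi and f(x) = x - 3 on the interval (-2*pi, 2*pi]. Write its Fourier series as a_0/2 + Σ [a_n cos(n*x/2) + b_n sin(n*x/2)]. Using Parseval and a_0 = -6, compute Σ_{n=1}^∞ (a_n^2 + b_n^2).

Parseval: a_0^2/2 + Σ_{n≥1} (a_n^2+b_n^2) = (1/(2*pi)) ∫_{-2*pi}^{2*pi} f(x)^2 dx = 18 + 8*pi**2/3.
Subtract a_0^2/2 = 18: Σ (a_n^2+b_n^2) = 8*pi**2/3.

8*pi**2/3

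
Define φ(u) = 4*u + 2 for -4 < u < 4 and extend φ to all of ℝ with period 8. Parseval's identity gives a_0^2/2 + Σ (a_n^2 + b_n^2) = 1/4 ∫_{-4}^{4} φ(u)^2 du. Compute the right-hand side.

536/3

1/4 ∫_{-4}^{4} φ(u)^2 du = 1/4 · (2144/3) = 536/3.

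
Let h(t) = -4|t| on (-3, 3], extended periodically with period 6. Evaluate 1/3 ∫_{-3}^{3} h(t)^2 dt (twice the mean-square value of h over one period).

96

1/3 ∫_{-3}^{3} h(t)^2 dt = 1/3 · (288) = 96.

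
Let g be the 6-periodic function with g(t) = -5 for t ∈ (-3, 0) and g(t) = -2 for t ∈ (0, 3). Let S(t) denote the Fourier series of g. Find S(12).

t = 12 differs from t = 0 by 2 full period(s), and the series is 6-periodic.
At t = 0 the one-sided limits are g(0^-) = -5 and g(0^+) = -2.
By Dirichlet's theorem the series converges to their average, [(-5) + (-2)]/2 = -7/2.

-7/2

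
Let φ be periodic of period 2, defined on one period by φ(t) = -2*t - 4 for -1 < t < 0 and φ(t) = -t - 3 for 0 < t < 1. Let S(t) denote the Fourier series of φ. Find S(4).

t = 4 differs from t = 0 by 2 full period(s), and the series is 2-periodic.
At t = 0 the one-sided limits are φ(0^-) = -4 and φ(0^+) = -3.
By Dirichlet's theorem the series converges to their average, [(-4) + (-3)]/2 = -7/2.

-7/2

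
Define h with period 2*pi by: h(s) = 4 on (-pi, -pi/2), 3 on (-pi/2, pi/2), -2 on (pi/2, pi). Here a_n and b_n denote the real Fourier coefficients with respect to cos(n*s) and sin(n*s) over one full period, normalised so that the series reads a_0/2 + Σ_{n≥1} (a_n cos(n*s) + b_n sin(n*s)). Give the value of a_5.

a_5 = 1/pi ∫_{-pi}^{pi} h(s) cos(5*s) ds.
Split the integral at the breakpoints.
Directly, an antiderivative of (4) cos(5*s) is 4*sin(5*s)/5; evaluating from -pi to -pi/2: ∫_{-pi}^{-pi/2} (4) cos(5*s) ds = (-4/5) - (0) = -4/5.
Directly, an antiderivative of (3) cos(5*s) is 3*sin(5*s)/5; evaluating from -pi/2 to pi/2: ∫_{-pi/2}^{pi/2} (3) cos(5*s) ds = (3/5) - (-3/5) = 6/5.
Directly, an antiderivative of (-2) cos(5*s) is -2*sin(5*s)/5; evaluating from pi/2 to pi: ∫_{pi/2}^{pi} (-2) cos(5*s) ds = (0) - (-2/5) = 2/5.
Summing the pieces and multiplying by (1/pi) gives a_5 = 4/(5*pi).

4/(5*pi)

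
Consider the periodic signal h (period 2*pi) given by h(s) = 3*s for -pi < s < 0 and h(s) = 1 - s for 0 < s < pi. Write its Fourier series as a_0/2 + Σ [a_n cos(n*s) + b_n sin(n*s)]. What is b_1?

2/pi + 2

b_1 = 1/pi ∫_{-pi}^{pi} h(s) sin(s) ds.
Split the integral at the breakpoints.
Integrating by parts (boundary term plus one more integral), an antiderivative of (3*s) sin(s) is -3*s*cos(s) + 3*sin(s); evaluating from -pi to 0: ∫_{-pi}^{0} (3*s) sin(s) ds = (0) - (-3*pi) = 3*pi.
Integrating by parts (boundary term plus one more integral), an antiderivative of (1 - s) sin(s) is s*cos(s) - sin(s) - cos(s); evaluating from 0 to pi: ∫_{0}^{pi} (1 - s) sin(s) ds = (1 - pi) - (-1) = 2 - pi.
Summing the pieces and multiplying by (1/pi) gives b_1 = 2/pi + 2.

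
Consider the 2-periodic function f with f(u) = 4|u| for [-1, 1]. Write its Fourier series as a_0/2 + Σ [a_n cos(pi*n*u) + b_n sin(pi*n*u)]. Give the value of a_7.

a_7 = ∫_{-1}^{1} f(u) cos(7*pi*u) du.
f is even and cos(7*pi*u) is even, so the integrand is even and a_7 = 2 ∫_0^{1} f(u) cos(7*pi*u) du.
Integrating by parts (boundary term plus one more integral), an antiderivative of (4*u) cos(7*pi*u) is 4*u*sin(7*pi*u)/(7*pi) + 4*cos(7*pi*u)/(49*pi**2); evaluating from 0 to 1: ∫_{0}^{1} (4*u) cos(7*pi*u) du = (-4/(49*pi**2)) - (4/(49*pi**2)) = -8/(49*pi**2).
Hence a_7 = 2·(-8/(49*pi**2)) = -16/(49*pi**2).

-16/(49*pi**2)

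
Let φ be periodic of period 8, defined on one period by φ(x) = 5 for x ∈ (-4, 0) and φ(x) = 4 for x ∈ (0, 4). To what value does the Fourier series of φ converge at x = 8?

9/2

x = 8 differs from x = 0 by 1 full period(s), and the series is 8-periodic.
At x = 0 the one-sided limits are φ(0^-) = 5 and φ(0^+) = 4.
By Dirichlet's theorem the series converges to their average, [(5) + (4)]/2 = 9/2.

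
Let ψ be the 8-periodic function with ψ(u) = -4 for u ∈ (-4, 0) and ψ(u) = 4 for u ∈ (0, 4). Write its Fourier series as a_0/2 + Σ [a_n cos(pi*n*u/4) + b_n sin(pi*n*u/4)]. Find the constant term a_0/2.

0

a_0 = 1/4 ∫_{-4}^{4} ψ(u) du = 1/4 · (0) = 0.
So the constant term a_0/2 = 0.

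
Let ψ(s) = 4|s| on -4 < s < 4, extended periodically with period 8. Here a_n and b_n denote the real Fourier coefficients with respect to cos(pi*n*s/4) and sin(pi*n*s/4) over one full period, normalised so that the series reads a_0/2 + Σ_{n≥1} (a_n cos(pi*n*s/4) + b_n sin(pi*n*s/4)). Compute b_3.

0

b_3 = 1/4 ∫_{-4}^{4} ψ(s) sin(3*pi*s/4) ds.
ψ is even and sin(3*pi*s/4) is odd, so the integrand is odd over a symmetric interval and the integral vanishes.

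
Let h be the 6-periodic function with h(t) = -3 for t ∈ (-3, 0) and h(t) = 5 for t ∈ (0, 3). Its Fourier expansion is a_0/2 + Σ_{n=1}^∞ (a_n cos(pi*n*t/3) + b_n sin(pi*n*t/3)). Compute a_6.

0

a_6 = 1/3 ∫_{-3}^{3} h(t) cos(2*pi*t) dt.
Split the integral at the breakpoints.
Directly, an antiderivative of (-3) cos(2*pi*t) is -3*sin(2*pi*t)/(2*pi); evaluating from -3 to 0: ∫_{-3}^{0} (-3) cos(2*pi*t) dt = (0) - (0) = 0.
Directly, an antiderivative of (5) cos(2*pi*t) is 5*sin(2*pi*t)/(2*pi); evaluating from 0 to 3: ∫_{0}^{3} (5) cos(2*pi*t) dt = (0) - (0) = 0.
Summing the pieces and multiplying by (1/3) gives a_6 = 0.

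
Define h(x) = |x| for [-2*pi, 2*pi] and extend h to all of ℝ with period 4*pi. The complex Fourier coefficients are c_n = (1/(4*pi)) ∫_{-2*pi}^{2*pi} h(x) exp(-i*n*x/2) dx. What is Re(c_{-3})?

Since h is real-valued, Re(c_{-3}) = (1/(4*pi)) ∫_{-2*pi}^{2*pi} h(x) cos(-3*x/2) dx = a_{3}/2.
h is even and cos(-3*x/2) is even, so the integrand is even: ∫_{-2*pi}^{2*pi} h(x) cos(-3*x/2) dx = 2∫_0^{2*pi} h(x) cos(-3*x/2) dx.
Integrating by parts (boundary term plus one more integral), an antiderivative of (x) cos(-3*x/2) is 2*x*sin(3*x/2)/3 + 4*cos(3*x/2)/9; evaluating from 0 to 2*pi: ∫_{0}^{2*pi} (x) cos(-3*x/2) dx = (-4/9) - (4/9) = -8/9.
So ∫_{-2*pi}^{2*pi} h(x) cos(-3*x/2) dx = -16/9.
Hence Re(c_{-3}) = (1/(4*pi))·(-16/9) = -4/(9*pi).

-4/(9*pi)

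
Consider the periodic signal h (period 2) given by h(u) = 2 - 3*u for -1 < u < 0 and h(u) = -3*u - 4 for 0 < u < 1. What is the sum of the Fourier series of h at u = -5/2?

7/2

u = -5/2 differs from u = -1/2 by -1 full period(s), and the series is 2-periodic.
h is continuous at u = -1/2 with value 7/2, so the series converges to 7/2 there.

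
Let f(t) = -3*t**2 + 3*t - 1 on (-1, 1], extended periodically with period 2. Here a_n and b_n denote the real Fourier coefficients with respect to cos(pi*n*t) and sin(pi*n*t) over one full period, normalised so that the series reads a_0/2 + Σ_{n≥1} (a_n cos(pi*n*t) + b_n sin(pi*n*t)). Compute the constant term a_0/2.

-2

a_0 = ∫_{-1}^{1} f(t) dt = -4.
So the constant term a_0/2 = -2.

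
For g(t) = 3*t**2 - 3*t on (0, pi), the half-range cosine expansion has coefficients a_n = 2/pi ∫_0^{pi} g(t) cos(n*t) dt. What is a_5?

12*(1 - pi)/(25*pi)

a_5 = 2/pi ∫_0^{pi} (3*t**2 - 3*t) cos(5*t) dt.
Integrating by parts twice (tabular method), an antiderivative of (3*t**2 - 3*t) cos(5*t) is 3*t**2*sin(5*t)/5 - 3*t*sin(5*t)/5 + 6*t*cos(5*t)/25 - 6*sin(5*t)/125 - 3*cos(5*t)/25; evaluating from 0 to pi: ∫_{0}^{pi} (3*t**2 - 3*t) cos(5*t) dt = (3/25 - 6*pi/25) - (-3/25) = 6/25 - 6*pi/25.
Hence a_5 = (2/pi)·(6/25 - 6*pi/25) = 12*(1 - pi)/(25*pi).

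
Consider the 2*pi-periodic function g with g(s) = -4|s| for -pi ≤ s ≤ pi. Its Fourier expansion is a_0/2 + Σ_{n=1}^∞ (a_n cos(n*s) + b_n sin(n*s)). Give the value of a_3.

a_3 = 1/pi ∫_{-pi}^{pi} g(s) cos(3*s) ds.
g is even and cos(3*s) is even, so the integrand is even and a_3 = 2/pi ∫_0^{pi} g(s) cos(3*s) ds.
Integrating by parts (boundary term plus one more integral), an antiderivative of (-4*s) cos(3*s) is -4*s*sin(3*s)/3 - 4*cos(3*s)/9; evaluating from 0 to pi: ∫_{0}^{pi} (-4*s) cos(3*s) ds = (4/9) - (-4/9) = 8/9.
Hence a_3 = (2/pi)·(8/9) = 16/(9*pi).

16/(9*pi)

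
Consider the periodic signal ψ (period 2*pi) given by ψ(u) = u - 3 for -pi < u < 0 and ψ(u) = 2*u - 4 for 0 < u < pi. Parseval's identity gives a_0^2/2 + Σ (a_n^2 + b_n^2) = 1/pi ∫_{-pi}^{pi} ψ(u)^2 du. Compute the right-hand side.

1/pi ∫_{-pi}^{pi} ψ(u)^2 du = 1/pi · (5*pi*(-3*pi + pi**2 + 15)/3) = -5*pi + 5*pi**2/3 + 25.

-5*pi + 5*pi**2/3 + 25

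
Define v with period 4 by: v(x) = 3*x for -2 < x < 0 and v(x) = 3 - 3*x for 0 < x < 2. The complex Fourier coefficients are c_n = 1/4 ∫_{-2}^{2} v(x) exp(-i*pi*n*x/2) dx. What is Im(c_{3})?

-1/pi

Since v is real-valued, Im(c_{3}) = -1/4 ∫_{-2}^{2} v(x) sin(3*pi*x/2) dx = -b_{3}/2.
Split the integral at the breakpoints.
Integrating by parts (boundary term plus one more integral), an antiderivative of (3*x) sin(3*pi*x/2) is -2*x*cos(3*pi*x/2)/pi + 4*sin(3*pi*x/2)/(3*pi**2); evaluating from -2 to 0: ∫_{-2}^{0} (3*x) sin(3*pi*x/2) dx = (0) - (-4/pi) = 4/pi.
Integrating by parts (boundary term plus one more integral), an antiderivative of (3 - 3*x) sin(3*pi*x/2) is 2*x*cos(3*pi*x/2)/pi - 4*sin(3*pi*x/2)/(3*pi**2) - 2*cos(3*pi*x/2)/pi; evaluating from 0 to 2: ∫_{0}^{2} (3 - 3*x) sin(3*pi*x/2) dx = (-2/pi) - (-2/pi) = 0.
So ∫_{-2}^{2} v(x) sin(3*pi*x/2) dx = 4/pi.
Hence Im(c_{3}) = (-1/4)·(4/pi) = -1/pi.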